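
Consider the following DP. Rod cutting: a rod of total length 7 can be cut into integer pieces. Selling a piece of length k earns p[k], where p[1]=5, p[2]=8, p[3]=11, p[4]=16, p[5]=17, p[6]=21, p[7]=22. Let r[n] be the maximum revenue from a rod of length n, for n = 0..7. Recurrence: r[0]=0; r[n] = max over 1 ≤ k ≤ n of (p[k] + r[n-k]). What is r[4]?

20

   n    0    1    2    3    4    5    6    7
r[n]    0    5   10   15   20   25   30   35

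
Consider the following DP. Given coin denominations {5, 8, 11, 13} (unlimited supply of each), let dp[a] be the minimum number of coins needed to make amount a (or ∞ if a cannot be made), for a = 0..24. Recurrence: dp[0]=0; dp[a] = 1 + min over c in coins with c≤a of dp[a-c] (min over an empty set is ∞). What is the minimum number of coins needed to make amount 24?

 a  0  1  2  3  4  5  6  7  8  9 10 11 12 13 14 15 16 17 18 19 20 21 22 23 24
dp  0  -  -  -  -  1  -  -  1  -  2  1  -  1  -  3  2  -  2  2  4  2  2  3  2
(- denotes ∞ / unreachable)

2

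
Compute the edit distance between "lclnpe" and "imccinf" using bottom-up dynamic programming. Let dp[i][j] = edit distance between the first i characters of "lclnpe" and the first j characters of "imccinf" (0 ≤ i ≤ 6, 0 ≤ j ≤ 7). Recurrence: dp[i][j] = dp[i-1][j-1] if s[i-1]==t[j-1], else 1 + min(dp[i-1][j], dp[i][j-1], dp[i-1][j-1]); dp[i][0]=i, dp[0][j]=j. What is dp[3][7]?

   ''  i  m  c  c  i  n  f
''  0  1  2  3  4  5  6  7
 l  1  1  2  3  4  5  6  7
 c  2  2  2  2  3  4  5  6
 l  3  3  3  3  3  4  5  6
 n  4  4  4  4  4  4  4  5
 p  5  5  5  5  5  5  5  5
 e  6  6  6  6  6  6  6  6

6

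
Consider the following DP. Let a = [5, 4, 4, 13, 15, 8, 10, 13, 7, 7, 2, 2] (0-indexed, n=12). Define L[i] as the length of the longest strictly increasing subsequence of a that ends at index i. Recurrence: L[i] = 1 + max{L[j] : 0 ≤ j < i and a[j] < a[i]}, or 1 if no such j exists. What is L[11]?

1

   i    0    1    2    3    4    5    6    7    8    9   10   11
a[i]    5    4    4   13   15    8   10   13    7    7    2    2
L[i]    1    1    1    2    3    2    3    4    2    2    1    1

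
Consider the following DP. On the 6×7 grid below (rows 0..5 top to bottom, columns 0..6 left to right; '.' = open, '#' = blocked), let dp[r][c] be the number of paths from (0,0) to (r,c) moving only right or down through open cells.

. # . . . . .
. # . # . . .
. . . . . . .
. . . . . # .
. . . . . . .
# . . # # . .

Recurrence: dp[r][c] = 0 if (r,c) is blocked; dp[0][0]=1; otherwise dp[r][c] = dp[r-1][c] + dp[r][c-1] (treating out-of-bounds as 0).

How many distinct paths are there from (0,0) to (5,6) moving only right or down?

r\c   0   1   2   3   4   5   6
  0   1   0   0   0   0   0   0
  1   1   0   0   0   0   0   0
  2   1   1   1   1   1   1   1
  3   1   2   3   4   5   0   1
  4   1   3   6  10  15  15  16
  5   0   3   9   0   0  15  31

31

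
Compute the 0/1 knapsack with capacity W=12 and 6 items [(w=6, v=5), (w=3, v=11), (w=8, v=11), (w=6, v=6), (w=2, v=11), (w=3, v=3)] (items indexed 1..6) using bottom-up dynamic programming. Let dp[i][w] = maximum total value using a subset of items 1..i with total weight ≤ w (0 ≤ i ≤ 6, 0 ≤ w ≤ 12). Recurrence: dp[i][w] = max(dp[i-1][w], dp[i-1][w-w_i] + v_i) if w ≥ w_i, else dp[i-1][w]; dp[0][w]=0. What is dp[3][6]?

11

i\w   0   1   2   3   4   5   6   7   8   9  10  11  12
  0   0   0   0   0   0   0   0   0   0   0   0   0   0
  1   0   0   0   0   0   0   5   5   5   5   5   5   5
  2   0   0   0  11  11  11  11  11  11  16  16  16  16
  3   0   0   0  11  11  11  11  11  11  16  16  22  22
  4   0   0   0  11  11  11  11  11  11  17  17  22  22
  5   0   0  11  11  11  22  22  22  22  22  22  28  28
  6   0   0  11  11  11  22  22  22  25  25  25  28  28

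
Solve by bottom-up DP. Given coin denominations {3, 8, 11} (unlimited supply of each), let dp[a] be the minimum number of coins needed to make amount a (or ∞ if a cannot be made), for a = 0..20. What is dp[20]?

4

 a  0  1  2  3  4  5  6  7  8  9 10 11 12 13 14 15 16 17 18 19 20
dp  0  -  -  1  -  -  2  -  1  3  -  1  4  -  2  5  2  3  6  2  4
(- denotes ∞ / unreachable)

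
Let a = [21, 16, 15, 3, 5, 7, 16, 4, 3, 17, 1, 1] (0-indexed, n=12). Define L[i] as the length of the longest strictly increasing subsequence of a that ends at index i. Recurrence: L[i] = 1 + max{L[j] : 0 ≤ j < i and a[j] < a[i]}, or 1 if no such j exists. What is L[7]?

2

   i    0    1    2    3    4    5    6    7    8    9   10   11
a[i]   21   16   15    3    5    7   16    4    3   17    1    1
L[i]    1    1    1    1    2    3    4    2    1    5    1    1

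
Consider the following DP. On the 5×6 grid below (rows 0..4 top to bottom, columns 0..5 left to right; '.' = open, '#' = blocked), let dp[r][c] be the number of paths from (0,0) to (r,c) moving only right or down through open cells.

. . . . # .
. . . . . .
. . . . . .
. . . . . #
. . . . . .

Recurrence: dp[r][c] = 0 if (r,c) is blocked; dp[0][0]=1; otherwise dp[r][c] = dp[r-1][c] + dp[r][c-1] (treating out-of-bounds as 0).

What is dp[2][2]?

r\c   0   1   2   3   4   5
  0   1   1   1   1   0   0
  1   1   2   3   4   4   4
  2   1   3   6  10  14  18
  3   1   4  10  20  34   0
  4   1   5  15  35  69  69

6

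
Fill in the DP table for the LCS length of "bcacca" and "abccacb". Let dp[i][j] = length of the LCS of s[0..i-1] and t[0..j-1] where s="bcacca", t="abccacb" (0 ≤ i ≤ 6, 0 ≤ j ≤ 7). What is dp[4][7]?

   ''  a  b  c  c  a  c  b
''  0  0  0  0  0  0  0  0
 b  0  0  1  1  1  1  1  1
 c  0  0  1  2  2  2  2  2
 a  0  1  1  2  2  3  3  3
 c  0  1  1  2  3  3  4  4
 c  0  1  1  2  3  3  4  4
 a  0  1  1  2  3  4  4  4

4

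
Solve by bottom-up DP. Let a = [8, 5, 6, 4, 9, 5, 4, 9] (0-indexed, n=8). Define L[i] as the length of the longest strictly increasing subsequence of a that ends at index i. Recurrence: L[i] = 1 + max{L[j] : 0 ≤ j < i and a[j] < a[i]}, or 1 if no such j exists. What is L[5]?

   i    0    1    2    3    4    5    6    7
a[i]    8    5    6    4    9    5    4    9
L[i]    1    1    2    1    3    2    1    3

2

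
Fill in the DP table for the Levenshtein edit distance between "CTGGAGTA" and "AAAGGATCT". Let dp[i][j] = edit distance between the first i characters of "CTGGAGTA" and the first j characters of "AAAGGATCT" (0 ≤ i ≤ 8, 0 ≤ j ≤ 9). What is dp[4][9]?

7

   ''  A  A  A  G  G  A  T  C  T
''  0  1  2  3  4  5  6  7  8  9
 C  1  1  2  3  4  5  6  7  7  8
 T  2  2  2  3  4  5  6  6  7  7
 G  3  3  3  3  3  4  5  6  7  8
 G  4  4  4  4  3  3  4  5  6  7
 A  5  4  4  4  4  4  3  4  5  6
 G  6  5  5  5  4  4  4  4  5  6
 T  7  6  6  6  5  5  5  4  5  5
 A  8  7  6  6  6  6  5  5  5  6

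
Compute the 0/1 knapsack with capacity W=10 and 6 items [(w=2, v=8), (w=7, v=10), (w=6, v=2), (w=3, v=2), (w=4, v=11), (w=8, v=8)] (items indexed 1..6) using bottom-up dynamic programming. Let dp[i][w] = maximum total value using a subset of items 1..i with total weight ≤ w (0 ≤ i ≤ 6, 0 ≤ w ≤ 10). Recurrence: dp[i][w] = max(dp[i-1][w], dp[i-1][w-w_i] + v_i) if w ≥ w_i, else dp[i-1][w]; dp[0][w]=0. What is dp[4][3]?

8

i\w   0   1   2   3   4   5   6   7   8   9  10
  0   0   0   0   0   0   0   0   0   0   0   0
  1   0   0   8   8   8   8   8   8   8   8   8
  2   0   0   8   8   8   8   8  10  10  18  18
  3   0   0   8   8   8   8   8  10  10  18  18
  4   0   0   8   8   8  10  10  10  10  18  18
  5   0   0   8   8  11  11  19  19  19  21  21
  6   0   0   8   8  11  11  19  19  19  21  21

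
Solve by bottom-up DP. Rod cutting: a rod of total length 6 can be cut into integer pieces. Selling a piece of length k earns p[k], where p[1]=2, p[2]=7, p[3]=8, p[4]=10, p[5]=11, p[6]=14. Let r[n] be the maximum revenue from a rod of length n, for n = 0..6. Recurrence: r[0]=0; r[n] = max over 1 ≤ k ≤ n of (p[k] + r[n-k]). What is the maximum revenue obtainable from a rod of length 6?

   n    0    1    2    3    4    5    6
r[n]    0    2    7    9   14   16   21

21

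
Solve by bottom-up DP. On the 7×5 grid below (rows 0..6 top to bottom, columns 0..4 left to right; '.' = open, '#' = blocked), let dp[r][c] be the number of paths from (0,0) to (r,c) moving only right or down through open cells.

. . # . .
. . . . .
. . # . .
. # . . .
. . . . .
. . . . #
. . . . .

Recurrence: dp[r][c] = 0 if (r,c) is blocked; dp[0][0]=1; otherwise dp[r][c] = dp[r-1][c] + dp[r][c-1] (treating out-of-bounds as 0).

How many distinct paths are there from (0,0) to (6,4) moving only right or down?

r\c   0   1   2   3   4
  0   1   1   0   0   0
  1   1   2   2   2   2
  2   1   3   0   2   4
  3   1   0   0   2   6
  4   1   1   1   3   9
  5   1   2   3   6   0
  6   1   3   6  12  12

12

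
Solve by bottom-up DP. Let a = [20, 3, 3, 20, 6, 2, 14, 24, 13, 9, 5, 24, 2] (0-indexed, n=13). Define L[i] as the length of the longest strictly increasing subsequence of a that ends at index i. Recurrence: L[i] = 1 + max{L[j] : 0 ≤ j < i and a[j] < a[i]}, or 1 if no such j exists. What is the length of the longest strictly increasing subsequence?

   i    0    1    2    3    4    5    6    7    8    9   10   11   12
a[i]   20    3    3   20    6    2   14   24   13    9    5   24    2
L[i]    1    1    1    2    2    1    3    4    3    3    2    4    1

4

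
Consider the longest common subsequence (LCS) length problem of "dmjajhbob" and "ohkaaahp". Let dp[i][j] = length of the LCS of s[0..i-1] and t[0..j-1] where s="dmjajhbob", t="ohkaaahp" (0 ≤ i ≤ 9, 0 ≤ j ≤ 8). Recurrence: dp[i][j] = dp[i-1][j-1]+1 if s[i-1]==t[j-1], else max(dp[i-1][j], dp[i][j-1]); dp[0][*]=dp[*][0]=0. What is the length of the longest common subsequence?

   ''  o  h  k  a  a  a  h  p
''  0  0  0  0  0  0  0  0  0
 d  0  0  0  0  0  0  0  0  0
 m  0  0  0  0  0  0  0  0  0
 j  0  0  0  0  0  0  0  0  0
 a  0  0  0  0  1  1  1  1  1
 j  0  0  0  0  1  1  1  1  1
 h  0  0  1  1  1  1  1  2  2
 b  0  0  1  1  1  1  1  2  2
 o  0  1  1  1  1  1  1  2  2
 b  0  1  1  1  1  1  1  2  2

2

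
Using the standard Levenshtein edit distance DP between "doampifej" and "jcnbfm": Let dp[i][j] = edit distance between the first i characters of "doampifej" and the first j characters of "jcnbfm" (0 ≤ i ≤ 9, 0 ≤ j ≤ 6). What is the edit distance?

8

   ''  j  c  n  b  f  m
''  0  1  2  3  4  5  6
 d  1  1  2  3  4  5  6
 o  2  2  2  3  4  5  6
 a  3  3  3  3  4  5  6
 m  4  4  4  4  4  5  5
 p  5  5  5  5  5  5  6
 i  6  6  6  6  6  6  6
 f  7  7  7  7  7  6  7
 e  8  8  8  8  8  7  7
 j  9  8  9  9  9  8  8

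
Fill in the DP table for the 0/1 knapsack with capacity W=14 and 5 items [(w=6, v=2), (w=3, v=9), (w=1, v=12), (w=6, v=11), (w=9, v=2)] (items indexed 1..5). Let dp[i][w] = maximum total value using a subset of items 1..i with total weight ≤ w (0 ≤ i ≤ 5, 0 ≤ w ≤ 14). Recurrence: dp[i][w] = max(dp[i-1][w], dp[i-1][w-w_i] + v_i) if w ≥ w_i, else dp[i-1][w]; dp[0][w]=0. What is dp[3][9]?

21

i\w   0   1   2   3   4   5   6   7   8   9  10  11  12  13  14
  0   0   0   0   0   0   0   0   0   0   0   0   0   0   0   0
  1   0   0   0   0   0   0   2   2   2   2   2   2   2   2   2
  2   0   0   0   9   9   9   9   9   9  11  11  11  11  11  11
  3   0  12  12  12  21  21  21  21  21  21  23  23  23  23  23
  4   0  12  12  12  21  21  21  23  23  23  32  32  32  32  32
  5   0  12  12  12  21  21  21  23  23  23  32  32  32  32  32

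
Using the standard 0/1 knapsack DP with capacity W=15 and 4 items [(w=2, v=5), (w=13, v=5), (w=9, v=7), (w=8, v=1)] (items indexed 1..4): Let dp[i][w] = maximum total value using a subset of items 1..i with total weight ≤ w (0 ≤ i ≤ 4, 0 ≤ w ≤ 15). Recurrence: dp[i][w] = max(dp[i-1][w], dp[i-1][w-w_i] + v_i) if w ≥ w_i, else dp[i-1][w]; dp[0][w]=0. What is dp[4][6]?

i\w   0   1   2   3   4   5   6   7   8   9  10  11  12  13  14  15
  0   0   0   0   0   0   0   0   0   0   0   0   0   0   0   0   0
  1   0   0   5   5   5   5   5   5   5   5   5   5   5   5   5   5
  2   0   0   5   5   5   5   5   5   5   5   5   5   5   5   5  10
  3   0   0   5   5   5   5   5   5   5   7   7  12  12  12  12  12
  4   0   0   5   5   5   5   5   5   5   7   7  12  12  12  12  12

5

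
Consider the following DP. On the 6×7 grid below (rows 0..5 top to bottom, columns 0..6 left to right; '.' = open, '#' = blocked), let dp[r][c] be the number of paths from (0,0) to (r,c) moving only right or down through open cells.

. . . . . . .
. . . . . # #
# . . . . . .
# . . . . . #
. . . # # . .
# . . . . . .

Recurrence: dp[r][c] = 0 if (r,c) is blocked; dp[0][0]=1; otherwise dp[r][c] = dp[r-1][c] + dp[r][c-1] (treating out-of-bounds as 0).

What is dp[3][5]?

44

r\c   0   1   2   3   4   5   6
  0   1   1   1   1   1   1   1
  1   1   2   3   4   5   0   0
  2   0   2   5   9  14  14  14
  3   0   2   7  16  30  44   0
  4   0   2   9   0   0  44  44
  5   0   2  11  11  11  55  99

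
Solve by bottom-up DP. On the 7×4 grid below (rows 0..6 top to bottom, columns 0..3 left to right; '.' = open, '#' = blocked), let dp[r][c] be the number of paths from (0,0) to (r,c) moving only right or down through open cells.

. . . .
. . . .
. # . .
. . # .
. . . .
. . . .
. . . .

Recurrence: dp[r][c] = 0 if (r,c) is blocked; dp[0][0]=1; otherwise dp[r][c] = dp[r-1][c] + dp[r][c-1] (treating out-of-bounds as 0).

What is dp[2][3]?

r\c   0   1   2   3
  0   1   1   1   1
  1   1   2   3   4
  2   1   0   3   7
  3   1   1   0   7
  4   1   2   2   9
  5   1   3   5  14
  6   1   4   9  23

7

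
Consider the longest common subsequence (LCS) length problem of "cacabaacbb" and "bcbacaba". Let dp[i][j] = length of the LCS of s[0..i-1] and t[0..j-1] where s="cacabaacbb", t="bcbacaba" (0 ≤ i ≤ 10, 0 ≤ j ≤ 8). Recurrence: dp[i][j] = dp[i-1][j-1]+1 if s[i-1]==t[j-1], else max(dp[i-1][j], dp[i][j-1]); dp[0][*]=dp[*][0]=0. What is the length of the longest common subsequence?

   ''  b  c  b  a  c  a  b  a
''  0  0  0  0  0  0  0  0  0
 c  0  0  1  1  1  1  1  1  1
 a  0  0  1  1  2  2  2  2  2
 c  0  0  1  1  2  3  3  3  3
 a  0  0  1  1  2  3  4  4  4
 b  0  1  1  2  2  3  4  5  5
 a  0  1  1  2  3  3  4  5  6
 a  0  1  1  2  3  3  4  5  6
 c  0  1  2  2  3  4  4  5  6
 b  0  1  2  3  3  4  4  5  6
 b  0  1  2  3  3  4  4  5  6

6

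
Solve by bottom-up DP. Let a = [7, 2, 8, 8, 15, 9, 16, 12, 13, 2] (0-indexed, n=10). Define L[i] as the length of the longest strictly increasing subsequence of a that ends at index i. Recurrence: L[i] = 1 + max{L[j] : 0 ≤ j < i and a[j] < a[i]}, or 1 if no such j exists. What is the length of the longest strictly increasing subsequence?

   i    0    1    2    3    4    5    6    7    8    9
a[i]    7    2    8    8   15    9   16   12   13    2
L[i]    1    1    2    2    3    3    4    4    5    1

5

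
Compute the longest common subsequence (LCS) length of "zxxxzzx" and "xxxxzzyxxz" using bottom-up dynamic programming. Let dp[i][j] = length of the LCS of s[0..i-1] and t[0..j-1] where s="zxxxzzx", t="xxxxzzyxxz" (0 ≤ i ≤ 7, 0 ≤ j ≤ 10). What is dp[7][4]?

   ''  x  x  x  x  z  z  y  x  x  z
''  0  0  0  0  0  0  0  0  0  0  0
 z  0  0  0  0  0  1  1  1  1  1  1
 x  0  1  1  1  1  1  1  1  2  2  2
 x  0  1  2  2  2  2  2  2  2  3  3
 x  0  1  2  3  3  3  3  3  3  3  3
 z  0  1  2  3  3  4  4  4  4  4  4
 z  0  1  2  3  3  4  5  5  5  5  5
 x  0  1  2  3  4  4  5  5  6  6  6

4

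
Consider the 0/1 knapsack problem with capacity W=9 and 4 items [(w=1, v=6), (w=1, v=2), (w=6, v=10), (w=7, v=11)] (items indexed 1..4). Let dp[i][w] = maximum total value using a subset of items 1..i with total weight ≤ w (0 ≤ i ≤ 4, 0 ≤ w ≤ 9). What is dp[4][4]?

8

i\w   0   1   2   3   4   5   6   7   8   9
  0   0   0   0   0   0   0   0   0   0   0
  1   0   6   6   6   6   6   6   6   6   6
  2   0   6   8   8   8   8   8   8   8   8
  3   0   6   8   8   8   8  10  16  18  18
  4   0   6   8   8   8   8  10  16  18  19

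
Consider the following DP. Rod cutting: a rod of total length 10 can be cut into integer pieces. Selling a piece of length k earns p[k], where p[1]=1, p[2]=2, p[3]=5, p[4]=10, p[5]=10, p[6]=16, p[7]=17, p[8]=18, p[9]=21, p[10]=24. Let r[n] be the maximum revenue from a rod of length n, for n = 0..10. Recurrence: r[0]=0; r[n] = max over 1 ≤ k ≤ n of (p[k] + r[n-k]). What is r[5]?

   n    0    1    2    3    4    5    6    7    8    9   10
r[n]    0    1    2    5   10   11   16   17   20   21   26

11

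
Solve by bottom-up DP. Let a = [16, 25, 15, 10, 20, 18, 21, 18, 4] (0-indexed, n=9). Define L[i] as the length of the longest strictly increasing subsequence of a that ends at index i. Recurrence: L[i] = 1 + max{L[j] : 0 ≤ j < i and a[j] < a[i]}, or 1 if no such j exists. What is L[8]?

1

   i    0    1    2    3    4    5    6    7    8
a[i]   16   25   15   10   20   18   21   18    4
L[i]    1    2    1    1    2    2    3    2    1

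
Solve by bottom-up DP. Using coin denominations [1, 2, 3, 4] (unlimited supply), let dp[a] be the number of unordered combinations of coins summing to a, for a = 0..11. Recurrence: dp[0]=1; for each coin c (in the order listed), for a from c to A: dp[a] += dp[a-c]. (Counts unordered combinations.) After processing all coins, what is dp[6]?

9

after  coin     0     1     2     3     4     5     6     7     8     9    10    11
          1     1     1     1     1     1     1     1     1     1     1     1     1
          2     1     1     2     2     3     3     4     4     5     5     6     6
          3     1     1     2     3     4     5     7     8    10    12    14    16
          4     1     1     2     3     5     6     9    11    15    18    23    27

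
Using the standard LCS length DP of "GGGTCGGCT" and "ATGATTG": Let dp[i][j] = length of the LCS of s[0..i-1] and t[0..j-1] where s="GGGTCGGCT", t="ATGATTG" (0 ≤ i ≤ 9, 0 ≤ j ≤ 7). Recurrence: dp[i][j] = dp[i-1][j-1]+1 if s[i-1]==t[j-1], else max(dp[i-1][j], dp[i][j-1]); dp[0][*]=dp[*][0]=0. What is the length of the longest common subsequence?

3

   ''  A  T  G  A  T  T  G
''  0  0  0  0  0  0  0  0
 G  0  0  0  1  1  1  1  1
 G  0  0  0  1  1  1  1  2
 G  0  0  0  1  1  1  1  2
 T  0  0  1  1  1  2  2  2
 C  0  0  1  1  1  2  2  2
 G  0  0  1  2  2  2  2  3
 G  0  0  1  2  2  2  2  3
 C  0  0  1  2  2  2  2  3
 T  0  0  1  2  2  3  3  3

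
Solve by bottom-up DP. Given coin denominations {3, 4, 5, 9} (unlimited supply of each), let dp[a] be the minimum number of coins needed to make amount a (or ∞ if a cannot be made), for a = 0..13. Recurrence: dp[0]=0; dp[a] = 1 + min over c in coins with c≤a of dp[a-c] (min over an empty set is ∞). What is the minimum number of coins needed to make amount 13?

 a  0  1  2  3  4  5  6  7  8  9 10 11 12 13
dp  0  -  -  1  1  1  2  2  2  1  2  3  2  2
(- denotes ∞ / unreachable)

2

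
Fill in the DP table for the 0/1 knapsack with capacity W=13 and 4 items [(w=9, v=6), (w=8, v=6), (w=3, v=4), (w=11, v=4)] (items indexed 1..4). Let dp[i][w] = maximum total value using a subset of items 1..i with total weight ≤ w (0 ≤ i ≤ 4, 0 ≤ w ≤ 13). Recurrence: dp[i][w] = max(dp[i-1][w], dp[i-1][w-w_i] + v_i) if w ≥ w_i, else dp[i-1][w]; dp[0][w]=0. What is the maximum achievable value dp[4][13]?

10

i\w   0   1   2   3   4   5   6   7   8   9  10  11  12  13
  0   0   0   0   0   0   0   0   0   0   0   0   0   0   0
  1   0   0   0   0   0   0   0   0   0   6   6   6   6   6
  2   0   0   0   0   0   0   0   0   6   6   6   6   6   6
  3   0   0   0   4   4   4   4   4   6   6   6  10  10  10
  4   0   0   0   4   4   4   4   4   6   6   6  10  10  10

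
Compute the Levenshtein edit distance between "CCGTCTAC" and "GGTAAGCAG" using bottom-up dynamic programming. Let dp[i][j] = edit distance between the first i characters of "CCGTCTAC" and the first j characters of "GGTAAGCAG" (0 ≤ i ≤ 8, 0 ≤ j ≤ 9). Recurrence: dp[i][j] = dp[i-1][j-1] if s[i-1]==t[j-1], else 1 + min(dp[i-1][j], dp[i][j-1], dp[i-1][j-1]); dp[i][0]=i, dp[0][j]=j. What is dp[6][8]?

6

   ''  G  G  T  A  A  G  C  A  G
''  0  1  2  3  4  5  6  7  8  9
 C  1  1  2  3  4  5  6  6  7  8
 C  2  2  2  3  4  5  6  6  7  8
 G  3  2  2  3  4  5  5  6  7  7
 T  4  3  3  2  3  4  5  6  7  8
 C  5  4  4  3  3  4  5  5  6  7
 T  6  5  5  4  4  4  5  6  6  7
 A  7  6  6  5  4  4  5  6  6  7
 C  8  7  7  6  5  5  5  5  6  7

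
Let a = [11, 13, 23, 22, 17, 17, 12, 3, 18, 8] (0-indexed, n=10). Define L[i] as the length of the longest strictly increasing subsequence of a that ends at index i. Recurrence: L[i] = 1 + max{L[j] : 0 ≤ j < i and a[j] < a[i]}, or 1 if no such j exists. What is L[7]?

   i    0    1    2    3    4    5    6    7    8    9
a[i]   11   13   23   22   17   17   12    3   18    8
L[i]    1    2    3    3    3    3    2    1    4    2

1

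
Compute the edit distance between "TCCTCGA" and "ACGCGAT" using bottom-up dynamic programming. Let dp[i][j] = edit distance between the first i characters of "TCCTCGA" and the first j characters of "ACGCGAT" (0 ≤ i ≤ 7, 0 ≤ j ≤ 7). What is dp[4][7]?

   ''  A  C  G  C  G  A  T
''  0  1  2  3  4  5  6  7
 T  1  1  2  3  4  5  6  6
 C  2  2  1  2  3  4  5  6
 C  3  3  2  2  2  3  4  5
 T  4  4  3  3  3  3  4  4
 C  5  5  4  4  3  4  4  5
 G  6  6  5  4  4  3  4  5
 A  7  6  6  5  5  4  3  4

4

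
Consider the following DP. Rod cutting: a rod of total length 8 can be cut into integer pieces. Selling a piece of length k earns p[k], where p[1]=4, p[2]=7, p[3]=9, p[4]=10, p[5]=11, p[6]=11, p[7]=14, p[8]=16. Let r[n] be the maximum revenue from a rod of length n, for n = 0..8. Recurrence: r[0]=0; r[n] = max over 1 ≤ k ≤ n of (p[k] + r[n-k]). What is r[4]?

   n    0    1    2    3    4    5    6    7    8
r[n]    0    4    8   12   16   20   24   28   32

16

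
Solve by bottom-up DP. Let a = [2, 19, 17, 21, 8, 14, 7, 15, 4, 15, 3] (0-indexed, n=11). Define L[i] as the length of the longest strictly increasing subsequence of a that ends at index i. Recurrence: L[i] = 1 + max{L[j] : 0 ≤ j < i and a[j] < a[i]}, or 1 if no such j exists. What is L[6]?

   i    0    1    2    3    4    5    6    7    8    9   10
a[i]    2   19   17   21    8   14    7   15    4   15    3
L[i]    1    2    2    3    2    3    2    4    2    4    2

2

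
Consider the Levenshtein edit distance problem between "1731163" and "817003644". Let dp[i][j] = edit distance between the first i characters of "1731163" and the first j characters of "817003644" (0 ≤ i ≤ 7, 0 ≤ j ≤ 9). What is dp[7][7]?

5

   ''  8  1  7  0  0  3  6  4  4
''  0  1  2  3  4  5  6  7  8  9
 1  1  1  1  2  3  4  5  6  7  8
 7  2  2  2  1  2  3  4  5  6  7
 3  3  3  3  2  2  3  3  4  5  6
 1  4  4  3  3  3  3  4  4  5  6
 1  5  5  4  4  4  4  4  5  5  6
 6  6  6  5  5  5  5  5  4  5  6
 3  7  7  6  6  6  6  5  5  5  6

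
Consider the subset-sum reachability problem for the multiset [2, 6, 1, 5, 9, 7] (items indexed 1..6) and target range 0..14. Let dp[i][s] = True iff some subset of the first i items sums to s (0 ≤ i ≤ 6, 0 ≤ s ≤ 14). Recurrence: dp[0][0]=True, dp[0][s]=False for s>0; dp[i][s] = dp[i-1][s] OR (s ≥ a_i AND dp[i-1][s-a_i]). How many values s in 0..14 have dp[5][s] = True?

i\s   0   1   2   3   4   5   6   7   8   9  10  11  12  13  14
  0   T   F   F   F   F   F   F   F   F   F   F   F   F   F   F
  1   T   F   T   F   F   F   F   F   F   F   F   F   F   F   F
  2   T   F   T   F   F   F   T   F   T   F   F   F   F   F   F
  3   T   T   T   T   F   F   T   T   T   T   F   F   F   F   F
  4   T   T   T   T   F   T   T   T   T   T   F   T   T   T   T
  5   T   T   T   T   F   T   T   T   T   T   T   T   T   T   T
  6   T   T   T   T   F   T   T   T   T   T   T   T   T   T   T

14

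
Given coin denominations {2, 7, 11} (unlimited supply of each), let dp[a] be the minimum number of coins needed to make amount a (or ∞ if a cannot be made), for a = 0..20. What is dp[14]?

 a  0  1  2  3  4  5  6  7  8  9 10 11 12 13 14 15 16 17 18 19 20
dp  0  -  1  -  2  -  3  1  4  2  5  1  6  2  2  3  3  4  2  5  3
(- denotes ∞ / unreachable)

2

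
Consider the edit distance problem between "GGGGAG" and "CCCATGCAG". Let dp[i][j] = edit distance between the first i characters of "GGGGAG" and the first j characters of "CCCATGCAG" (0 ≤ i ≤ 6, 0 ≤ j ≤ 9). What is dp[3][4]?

4

   ''  C  C  C  A  T  G  C  A  G
''  0  1  2  3  4  5  6  7  8  9
 G  1  1  2  3  4  5  5  6  7  8
 G  2  2  2  3  4  5  5  6  7  7
 G  3  3  3  3  4  5  5  6  7  7
 G  4  4  4  4  4  5  5  6  7  7
 A  5  5  5  5  4  5  6  6  6  7
 G  6  6  6  6  5  5  5  6  7  6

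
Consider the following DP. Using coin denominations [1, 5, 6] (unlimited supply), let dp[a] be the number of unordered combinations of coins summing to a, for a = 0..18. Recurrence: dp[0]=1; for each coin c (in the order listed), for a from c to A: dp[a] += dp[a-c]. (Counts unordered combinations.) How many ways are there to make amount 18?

10

after  coin     0     1     2     3     4     5     6     7     8     9    10    11    12    13    14    15    16    17    18
          1     1     1     1     1     1     1     1     1     1     1     1     1     1     1     1     1     1     1     1
          5     1     1     1     1     1     2     2     2     2     2     3     3     3     3     3     4     4     4     4
          6     1     1     1     1     1     2     3     3     3     3     4     5     6     6     6     7     8     9    10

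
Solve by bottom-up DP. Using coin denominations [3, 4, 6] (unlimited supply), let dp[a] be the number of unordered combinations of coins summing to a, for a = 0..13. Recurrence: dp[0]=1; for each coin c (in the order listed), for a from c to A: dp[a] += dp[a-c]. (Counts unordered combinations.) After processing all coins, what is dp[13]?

after  coin     0     1     2     3     4     5     6     7     8     9    10    11    12    13
          3     1     0     0     1     0     0     1     0     0     1     0     0     1     0
          4     1     0     0     1     1     0     1     1     1     1     1     1     2     1
          6     1     0     0     1     1     0     2     1     1     2     2     1     4     2

2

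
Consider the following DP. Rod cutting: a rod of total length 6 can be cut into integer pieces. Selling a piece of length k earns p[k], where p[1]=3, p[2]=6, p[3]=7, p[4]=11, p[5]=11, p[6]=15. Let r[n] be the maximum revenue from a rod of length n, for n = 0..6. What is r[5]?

   n    0    1    2    3    4    5    6
r[n]    0    3    6    9   12   15   18

15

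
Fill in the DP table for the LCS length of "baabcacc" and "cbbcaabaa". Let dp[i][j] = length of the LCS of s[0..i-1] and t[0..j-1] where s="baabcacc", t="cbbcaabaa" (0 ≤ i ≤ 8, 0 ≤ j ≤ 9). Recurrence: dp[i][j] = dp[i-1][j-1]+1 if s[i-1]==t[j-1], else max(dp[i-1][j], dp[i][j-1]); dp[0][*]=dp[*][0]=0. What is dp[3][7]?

   ''  c  b  b  c  a  a  b  a  a
''  0  0  0  0  0  0  0  0  0  0
 b  0  0  1  1  1  1  1  1  1  1
 a  0  0  1  1  1  2  2  2  2  2
 a  0  0  1  1  1  2  3  3  3  3
 b  0  0  1  2  2  2  3  4  4  4
 c  0  1  1  2  3  3  3  4  4  4
 a  0  1  1  2  3  4  4  4  5  5
 c  0  1  1  2  3  4  4  4  5  5
 c  0  1  1  2  3  4  4  4  5  5

3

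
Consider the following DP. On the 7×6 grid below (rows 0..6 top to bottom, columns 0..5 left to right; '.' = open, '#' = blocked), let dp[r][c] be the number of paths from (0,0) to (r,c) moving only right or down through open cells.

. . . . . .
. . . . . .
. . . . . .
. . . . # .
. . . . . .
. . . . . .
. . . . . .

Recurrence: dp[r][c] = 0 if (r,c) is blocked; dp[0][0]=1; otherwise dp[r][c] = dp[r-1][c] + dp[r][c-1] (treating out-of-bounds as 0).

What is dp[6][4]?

175

r\c   0   1   2   3   4   5
  0   1   1   1   1   1   1
  1   1   2   3   4   5   6
  2   1   3   6  10  15  21
  3   1   4  10  20   0  21
  4   1   5  15  35  35  56
  5   1   6  21  56  91 147
  6   1   7  28  84 175 322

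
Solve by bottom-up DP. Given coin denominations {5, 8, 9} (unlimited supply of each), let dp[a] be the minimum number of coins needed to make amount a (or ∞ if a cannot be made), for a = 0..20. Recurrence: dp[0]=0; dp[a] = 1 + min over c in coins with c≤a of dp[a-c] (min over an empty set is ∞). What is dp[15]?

 a  0  1  2  3  4  5  6  7  8  9 10 11 12 13 14 15 16 17 18 19 20
dp  0  -  -  -  -  1  -  -  1  1  2  -  -  2  2  3  2  2  2  3  4
(- denotes ∞ / unreachable)

3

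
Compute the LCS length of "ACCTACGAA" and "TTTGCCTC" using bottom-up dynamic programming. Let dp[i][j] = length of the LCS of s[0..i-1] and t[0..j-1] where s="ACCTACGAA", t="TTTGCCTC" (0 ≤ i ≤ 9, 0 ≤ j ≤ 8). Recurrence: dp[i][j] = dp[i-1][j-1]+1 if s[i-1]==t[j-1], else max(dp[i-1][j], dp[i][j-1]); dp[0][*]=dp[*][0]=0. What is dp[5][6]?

2

   ''  T  T  T  G  C  C  T  C
''  0  0  0  0  0  0  0  0  0
 A  0  0  0  0  0  0  0  0  0
 C  0  0  0  0  0  1  1  1  1
 C  0  0  0  0  0  1  2  2  2
 T  0  1  1  1  1  1  2  3  3
 A  0  1  1  1  1  1  2  3  3
 C  0  1  1  1  1  2  2  3  4
 G  0  1  1  1  2  2  2  3  4
 A  0  1  1  1  2  2  2  3  4
 A  0  1  1  1  2  2  2  3  4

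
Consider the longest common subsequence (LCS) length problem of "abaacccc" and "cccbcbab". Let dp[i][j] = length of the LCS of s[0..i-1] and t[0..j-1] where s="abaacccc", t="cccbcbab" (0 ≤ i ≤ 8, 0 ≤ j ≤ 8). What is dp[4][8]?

   ''  c  c  c  b  c  b  a  b
''  0  0  0  0  0  0  0  0  0
 a  0  0  0  0  0  0  0  1  1
 b  0  0  0  0  1  1  1  1  2
 a  0  0  0  0  1  1  1  2  2
 a  0  0  0  0  1  1  1  2  2
 c  0  1  1  1  1  2  2  2  2
 c  0  1  2  2  2  2  2  2  2
 c  0  1  2  3  3  3  3  3  3
 c  0  1  2  3  3  4  4  4  4

2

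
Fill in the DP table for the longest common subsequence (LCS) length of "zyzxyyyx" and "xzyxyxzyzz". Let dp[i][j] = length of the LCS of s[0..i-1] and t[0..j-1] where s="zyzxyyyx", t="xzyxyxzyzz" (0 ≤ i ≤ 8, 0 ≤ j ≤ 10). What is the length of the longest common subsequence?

5

   ''  x  z  y  x  y  x  z  y  z  z
''  0  0  0  0  0  0  0  0  0  0  0
 z  0  0  1  1  1  1  1  1  1  1  1
 y  0  0  1  2  2  2  2  2  2  2  2
 z  0  0  1  2  2  2  2  3  3  3  3
 x  0  1  1  2  3  3  3  3  3  3  3
 y  0  1  1  2  3  4  4  4  4  4  4
 y  0  1  1  2  3  4  4  4  5  5  5
 y  0  1  1  2  3  4  4  4  5  5  5
 x  0  1  1  2  3  4  5  5  5  5  5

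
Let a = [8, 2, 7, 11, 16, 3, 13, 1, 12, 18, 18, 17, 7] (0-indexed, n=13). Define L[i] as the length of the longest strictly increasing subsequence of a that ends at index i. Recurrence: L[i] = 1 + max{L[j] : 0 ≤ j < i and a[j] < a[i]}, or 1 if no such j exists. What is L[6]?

4

   i    0    1    2    3    4    5    6    7    8    9   10   11   12
a[i]    8    2    7   11   16    3   13    1   12   18   18   17    7
L[i]    1    1    2    3    4    2    4    1    4    5    5    5    3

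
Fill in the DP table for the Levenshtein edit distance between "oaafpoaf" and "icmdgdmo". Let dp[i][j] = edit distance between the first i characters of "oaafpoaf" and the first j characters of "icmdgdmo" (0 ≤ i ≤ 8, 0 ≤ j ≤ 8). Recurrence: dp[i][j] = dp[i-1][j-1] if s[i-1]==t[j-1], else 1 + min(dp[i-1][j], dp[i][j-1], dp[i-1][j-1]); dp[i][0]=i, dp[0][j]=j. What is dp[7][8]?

   ''  i  c  m  d  g  d  m  o
''  0  1  2  3  4  5  6  7  8
 o  1  1  2  3  4  5  6  7  7
 a  2  2  2  3  4  5  6  7  8
 a  3  3  3  3  4  5  6  7  8
 f  4  4  4  4  4  5  6  7  8
 p  5  5  5  5  5  5  6  7  8
 o  6  6  6  6  6  6  6  7  7
 a  7  7  7  7  7  7  7  7  8
 f  8  8  8  8  8  8  8  8  8

8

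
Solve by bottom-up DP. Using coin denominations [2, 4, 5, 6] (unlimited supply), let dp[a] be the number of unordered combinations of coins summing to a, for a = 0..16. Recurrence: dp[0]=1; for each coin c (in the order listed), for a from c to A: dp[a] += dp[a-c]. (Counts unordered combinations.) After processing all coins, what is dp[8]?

4

after  coin     0     1     2     3     4     5     6     7     8     9    10    11    12    13    14    15    16
          2     1     0     1     0     1     0     1     0     1     0     1     0     1     0     1     0     1
          4     1     0     1     0     2     0     2     0     3     0     3     0     4     0     4     0     5
          5     1     0     1     0     2     1     2     1     3     2     4     2     5     3     6     4     7
          6     1     0     1     0     2     1     3     1     4     2     6     3     8     4    10     6    13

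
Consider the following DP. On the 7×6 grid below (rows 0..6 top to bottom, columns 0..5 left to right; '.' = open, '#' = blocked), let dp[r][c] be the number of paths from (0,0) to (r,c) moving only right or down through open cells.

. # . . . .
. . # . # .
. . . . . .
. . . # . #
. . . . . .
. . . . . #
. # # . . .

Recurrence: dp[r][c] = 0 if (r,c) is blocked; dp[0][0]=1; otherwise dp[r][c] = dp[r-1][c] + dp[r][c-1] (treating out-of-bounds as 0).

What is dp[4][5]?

r\c   0   1   2   3   4   5
  0   1   0   0   0   0   0
  1   1   1   0   0   0   0
  2   1   2   2   2   2   2
  3   1   3   5   0   2   0
  4   1   4   9   9  11  11
  5   1   5  14  23  34   0
  6   1   0   0  23  57  57

11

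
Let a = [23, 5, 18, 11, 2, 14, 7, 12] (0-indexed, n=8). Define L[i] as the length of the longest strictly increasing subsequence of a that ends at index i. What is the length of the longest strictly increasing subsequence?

   i    0    1    2    3    4    5    6    7
a[i]   23    5   18   11    2   14    7   12
L[i]    1    1    2    2    1    3    2    3

3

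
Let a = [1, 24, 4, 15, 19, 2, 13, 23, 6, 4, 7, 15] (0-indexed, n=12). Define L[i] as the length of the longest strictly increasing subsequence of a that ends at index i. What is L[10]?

   i    0    1    2    3    4    5    6    7    8    9   10   11
a[i]    1   24    4   15   19    2   13   23    6    4    7   15
L[i]    1    2    2    3    4    2    3    5    3    3    4    5

4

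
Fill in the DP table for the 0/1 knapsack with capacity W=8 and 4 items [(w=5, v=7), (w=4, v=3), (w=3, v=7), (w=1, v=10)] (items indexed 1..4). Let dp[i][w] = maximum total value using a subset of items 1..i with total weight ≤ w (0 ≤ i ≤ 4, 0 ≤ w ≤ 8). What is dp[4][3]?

i\w   0   1   2   3   4   5   6   7   8
  0   0   0   0   0   0   0   0   0   0
  1   0   0   0   0   0   7   7   7   7
  2   0   0   0   0   3   7   7   7   7
  3   0   0   0   7   7   7   7  10  14
  4   0  10  10  10  17  17  17  17  20

10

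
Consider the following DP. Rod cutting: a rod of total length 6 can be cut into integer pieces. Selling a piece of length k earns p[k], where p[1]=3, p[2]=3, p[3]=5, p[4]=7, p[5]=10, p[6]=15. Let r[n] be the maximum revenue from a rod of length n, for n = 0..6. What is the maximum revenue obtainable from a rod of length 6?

18

   n    0    1    2    3    4    5    6
r[n]    0    3    6    9   12   15   18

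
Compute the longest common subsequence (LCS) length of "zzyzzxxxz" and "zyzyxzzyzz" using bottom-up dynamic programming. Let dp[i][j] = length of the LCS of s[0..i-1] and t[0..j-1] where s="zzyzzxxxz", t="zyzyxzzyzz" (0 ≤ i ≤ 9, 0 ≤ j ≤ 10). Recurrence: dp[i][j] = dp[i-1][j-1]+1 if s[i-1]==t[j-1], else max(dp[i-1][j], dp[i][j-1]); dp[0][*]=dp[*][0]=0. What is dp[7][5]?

4

   ''  z  y  z  y  x  z  z  y  z  z
''  0  0  0  0  0  0  0  0  0  0  0
 z  0  1  1  1  1  1  1  1  1  1  1
 z  0  1  1  2  2  2  2  2  2  2  2
 y  0  1  2  2  3  3  3  3  3  3  3
 z  0  1  2  3  3  3  4  4  4  4  4
 z  0  1  2  3  3  3  4  5  5  5  5
 x  0  1  2  3  3  4  4  5  5  5  5
 x  0  1  2  3  3  4  4  5  5  5  5
 x  0  1  2  3  3  4  4  5  5  5  5
 z  0  1  2  3  3  4  5  5  5  6  6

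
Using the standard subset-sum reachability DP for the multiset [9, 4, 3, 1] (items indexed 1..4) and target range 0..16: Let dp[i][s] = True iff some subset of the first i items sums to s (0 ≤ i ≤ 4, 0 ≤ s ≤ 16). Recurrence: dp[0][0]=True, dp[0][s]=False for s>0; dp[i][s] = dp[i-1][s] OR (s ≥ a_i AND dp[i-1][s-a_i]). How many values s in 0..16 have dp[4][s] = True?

13

i\s   0   1   2   3   4   5   6   7   8   9  10  11  12  13  14  15  16
  0   T   F   F   F   F   F   F   F   F   F   F   F   F   F   F   F   F
  1   T   F   F   F   F   F   F   F   F   T   F   F   F   F   F   F   F
  2   T   F   F   F   T   F   F   F   F   T   F   F   F   T   F   F   F
  3   T   F   F   T   T   F   F   T   F   T   F   F   T   T   F   F   T
  4   T   T   F   T   T   T   F   T   T   T   T   F   T   T   T   F   T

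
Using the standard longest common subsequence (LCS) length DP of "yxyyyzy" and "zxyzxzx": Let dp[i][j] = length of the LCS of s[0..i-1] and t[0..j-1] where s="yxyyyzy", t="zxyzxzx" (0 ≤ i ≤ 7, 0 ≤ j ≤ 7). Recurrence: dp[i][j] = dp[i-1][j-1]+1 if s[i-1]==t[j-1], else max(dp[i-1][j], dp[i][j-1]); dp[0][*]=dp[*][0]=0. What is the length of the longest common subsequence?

   ''  z  x  y  z  x  z  x
''  0  0  0  0  0  0  0  0
 y  0  0  0  1  1  1  1  1
 x  0  0  1  1  1  2  2  2
 y  0  0  1  2  2  2  2  2
 y  0  0  1  2  2  2  2  2
 y  0  0  1  2  2  2  2  2
 z  0  1  1  2  3  3  3  3
 y  0  1  1  2  3  3  3  3

3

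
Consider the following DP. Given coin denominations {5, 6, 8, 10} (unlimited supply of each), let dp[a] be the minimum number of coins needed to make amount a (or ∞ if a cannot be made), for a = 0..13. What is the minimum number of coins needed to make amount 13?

2

 a  0  1  2  3  4  5  6  7  8  9 10 11 12 13
dp  0  -  -  -  -  1  1  -  1  -  1  2  2  2
(- denotes ∞ / unreachable)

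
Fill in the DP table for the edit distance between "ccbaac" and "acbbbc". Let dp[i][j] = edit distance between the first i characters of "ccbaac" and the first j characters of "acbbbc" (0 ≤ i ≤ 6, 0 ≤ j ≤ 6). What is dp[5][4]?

3

   ''  a  c  b  b  b  c
''  0  1  2  3  4  5  6
 c  1  1  1  2  3  4  5
 c  2  2  1  2  3  4  4
 b  3  3  2  1  2  3  4
 a  4  3  3  2  2  3  4
 a  5  4  4  3  3  3  4
 c  6  5  4  4  4  4  3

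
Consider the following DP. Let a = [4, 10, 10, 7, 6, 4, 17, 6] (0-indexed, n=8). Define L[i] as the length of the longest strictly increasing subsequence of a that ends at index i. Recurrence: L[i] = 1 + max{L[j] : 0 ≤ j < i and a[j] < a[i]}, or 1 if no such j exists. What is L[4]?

2

   i    0    1    2    3    4    5    6    7
a[i]    4   10   10    7    6    4   17    6
L[i]    1    2    2    2    2    1    3    2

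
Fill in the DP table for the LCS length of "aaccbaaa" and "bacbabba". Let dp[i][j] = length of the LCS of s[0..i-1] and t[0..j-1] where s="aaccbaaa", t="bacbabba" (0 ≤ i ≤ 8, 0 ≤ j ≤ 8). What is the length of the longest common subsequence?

5

   ''  b  a  c  b  a  b  b  a
''  0  0  0  0  0  0  0  0  0
 a  0  0  1  1  1  1  1  1  1
 a  0  0  1  1  1  2  2  2  2
 c  0  0  1  2  2  2  2  2  2
 c  0  0  1  2  2  2  2  2  2
 b  0  1  1  2  3  3  3  3  3
 a  0  1  2  2  3  4  4  4  4
 a  0  1  2  2  3  4  4  4  5
 a  0  1  2  2  3  4  4  4  5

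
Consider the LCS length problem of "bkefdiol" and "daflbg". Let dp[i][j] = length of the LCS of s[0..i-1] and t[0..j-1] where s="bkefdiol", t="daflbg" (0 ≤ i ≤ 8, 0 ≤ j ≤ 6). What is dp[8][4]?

2

   ''  d  a  f  l  b  g
''  0  0  0  0  0  0  0
 b  0  0  0  0  0  1  1
 k  0  0  0  0  0  1  1
 e  0  0  0  0  0  1  1
 f  0  0  0  1  1  1  1
 d  0  1  1  1  1  1  1
 i  0  1  1  1  1  1  1
 o  0  1  1  1  1  1  1
 l  0  1  1  1  2  2  2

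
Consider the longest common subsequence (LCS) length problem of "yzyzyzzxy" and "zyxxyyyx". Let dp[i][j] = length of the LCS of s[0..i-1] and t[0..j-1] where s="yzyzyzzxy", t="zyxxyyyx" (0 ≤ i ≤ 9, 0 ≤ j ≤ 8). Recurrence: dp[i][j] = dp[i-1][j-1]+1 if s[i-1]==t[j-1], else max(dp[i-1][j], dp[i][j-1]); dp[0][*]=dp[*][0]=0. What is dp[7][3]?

   ''  z  y  x  x  y  y  y  x
''  0  0  0  0  0  0  0  0  0
 y  0  0  1  1  1  1  1  1  1
 z  0  1  1  1  1  1  1  1  1
 y  0  1  2  2  2  2  2  2  2
 z  0  1  2  2  2  2  2  2  2
 y  0  1  2  2  2  3  3  3  3
 z  0  1  2  2  2  3  3  3  3
 z  0  1  2  2  2  3  3  3  3
 x  0  1  2  3  3  3  3  3  4
 y  0  1  2  3  3  4  4  4  4

2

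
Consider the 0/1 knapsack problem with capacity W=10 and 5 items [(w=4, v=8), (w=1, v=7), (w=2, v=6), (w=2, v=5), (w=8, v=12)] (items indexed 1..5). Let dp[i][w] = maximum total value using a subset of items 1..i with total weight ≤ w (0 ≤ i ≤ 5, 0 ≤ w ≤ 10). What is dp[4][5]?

i\w   0   1   2   3   4   5   6   7   8   9  10
  0   0   0   0   0   0   0   0   0   0   0   0
  1   0   0   0   0   8   8   8   8   8   8   8
  2   0   7   7   7   8  15  15  15  15  15  15
  3   0   7   7  13  13  15  15  21  21  21  21
  4   0   7   7  13  13  18  18  21  21  26  26
  5   0   7   7  13  13  18  18  21  21  26  26

18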